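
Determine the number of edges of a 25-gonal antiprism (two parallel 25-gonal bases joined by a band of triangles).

An antiprism on an n-gon has two n-gon caps and 2n triangles: V = 2·25 = 50, E = 4·25 = 100, F = 2·25 + 2 = 52.
Check: V − E + F = 50 − 100 + 52 = 2.

100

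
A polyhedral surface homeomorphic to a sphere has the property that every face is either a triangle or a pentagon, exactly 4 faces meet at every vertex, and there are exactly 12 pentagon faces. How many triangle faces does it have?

Let x be the number of triangles; then F = 12 + x.
Edge–face incidences: 2E = 5·12 + 3·x = 60 + 3x.
Every vertex has degree 4, so 4V = 2E.
Euler: V − E + F = 2 ⇒ (2E)/4 − E + (12 + x) = 2.
Multiply by 8: 2·(2E) − 4·(2E) + 8·(12 + x) = 16, i.e. 96 + 8x − 2·(60 + 3x) = 16.
Collecting terms: 2x − 24 = 16, so 2x = 40, so x = 20.
Then 2E = 60 + 3·20 = 120, so E = 60, V = 2E/4 = 30, F = 12 + 20 = 32.

20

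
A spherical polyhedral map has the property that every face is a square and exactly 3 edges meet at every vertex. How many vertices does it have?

Each face has 4 edges and each edge borders two faces, so 2E = 4F.
Each vertex has degree 3, so 3V = 2E and hence V = 4F/3.
Euler: V − E + F = 2 ⇒ (4F/3) − (4F/2) + F = 2.
Multiply by 6: (8 − 12 + 6)F = 12, i.e. 2F = 12.
So F = 6, E = 4·6/2 = 12, V = 4·6/3 = 8.

8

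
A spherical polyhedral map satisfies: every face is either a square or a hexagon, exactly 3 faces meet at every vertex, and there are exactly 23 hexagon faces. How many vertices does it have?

Let x be the number of squares; then F = 23 + x.
Edge–face incidences: 2E = 6·23 + 4·x = 138 + 4x.
Every vertex has degree 3, so 3V = 2E.
Euler: V − E + F = 2 ⇒ (2E)/3 − E + (23 + x) = 2.
Multiply by 6: 2·(2E) − 3·(2E) + 6·(23 + x) = 12, i.e. 138 + 6x − (138 + 4x) = 12.
Collecting terms: 2x = 12, so x = 6.
Then 2E = 138 + 4·6 = 162, so E = 81, V = 2E/3 = 54, F = 23 + 6 = 29.

54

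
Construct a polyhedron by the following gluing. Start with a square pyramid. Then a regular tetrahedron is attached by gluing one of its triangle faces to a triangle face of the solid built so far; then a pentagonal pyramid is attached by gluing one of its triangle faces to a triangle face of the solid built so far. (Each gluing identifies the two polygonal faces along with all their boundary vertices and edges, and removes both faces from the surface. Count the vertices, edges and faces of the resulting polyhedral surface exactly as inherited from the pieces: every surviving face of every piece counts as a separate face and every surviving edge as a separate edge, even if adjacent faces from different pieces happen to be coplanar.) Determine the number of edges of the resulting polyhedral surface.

A square pyramid: V=5, E=8, F=5.
Attach a regular tetrahedron (V=4, E=6, F=4) along a 3-gon: merge 3 vertices and 3 edges, delete both glued faces → V=6, E=11, F=7.
Attach a pentagonal pyramid (V=6, E=10, F=6) along a 3-gon: merge 3 vertices and 3 edges, delete both glued faces → V=9, E=18, F=11.
Check: V − E + F = 9 − 18 + 11 = 2.

18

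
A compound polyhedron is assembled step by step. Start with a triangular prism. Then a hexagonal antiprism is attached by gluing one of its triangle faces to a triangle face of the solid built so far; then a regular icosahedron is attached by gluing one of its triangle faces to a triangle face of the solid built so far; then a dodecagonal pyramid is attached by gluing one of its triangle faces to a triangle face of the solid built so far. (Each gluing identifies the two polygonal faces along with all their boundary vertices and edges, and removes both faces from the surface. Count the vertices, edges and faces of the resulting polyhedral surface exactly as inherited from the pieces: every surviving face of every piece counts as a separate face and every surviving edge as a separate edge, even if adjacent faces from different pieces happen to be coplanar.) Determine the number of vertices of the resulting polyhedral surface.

A triangular prism: V=6, E=9, F=5.
Attach a hexagonal antiprism (V=12, E=24, F=14) along a 3-gon: merge 3 vertices and 3 edges, delete both glued faces → V=15, E=30, F=17.
Attach a regular icosahedron (V=12, E=30, F=20) along a 3-gon: merge 3 vertices and 3 edges, delete both glued faces → V=24, E=57, F=35.
Attach a dodecagonal pyramid (V=13, E=24, F=13) along a 3-gon: merge 3 vertices and 3 edges, delete both glued faces → V=34, E=78, F=46.
Check: V − E + F = 34 − 78 + 46 = 2.

34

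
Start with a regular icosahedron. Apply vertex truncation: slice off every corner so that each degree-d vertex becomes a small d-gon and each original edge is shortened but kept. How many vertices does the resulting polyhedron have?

The base solid has V = 12, E = 30, F = 20.
Truncation replaces each original edge-end by a new vertex, so V′ = 2E = 60.
Each original edge survives, and each old vertex of degree d contributes d new edges; summing degrees gives Σd = 2E, so E′ = E + 2E = 3E = 90.
Each original face survives and each original vertex becomes one new face: F′ = F + V = 32.

60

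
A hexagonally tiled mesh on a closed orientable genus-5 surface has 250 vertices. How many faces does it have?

χ = 2 − 2·5 = -8, and every face is a hexagon so 6F = 2E.
V − E + F = -8 with E = 6F/2 gives 250 − (6/2 − 1)·F = -8, so F = 129 and E = 387.

129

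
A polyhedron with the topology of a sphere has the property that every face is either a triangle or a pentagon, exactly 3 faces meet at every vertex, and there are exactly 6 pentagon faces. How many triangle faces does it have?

Let x be the number of triangles; then F = 6 + x.
Edge–face incidences: 2E = 5·6 + 3·x = 30 + 3x.
Every vertex has degree 3, so 3V = 2E.
Euler: V − E + F = 2 ⇒ (2E)/3 − E + (6 + x) = 2.
Multiply by 6: 2·(2E) − 3·(2E) + 6·(6 + x) = 12, i.e. 36 + 6x − (30 + 3x) = 12.
Collecting terms: 3x + 6 = 12, so 3x = 6, so x = 2.
Then 2E = 30 + 3·2 = 36, so E = 18, V = 2E/3 = 12, F = 6 + 2 = 8.

2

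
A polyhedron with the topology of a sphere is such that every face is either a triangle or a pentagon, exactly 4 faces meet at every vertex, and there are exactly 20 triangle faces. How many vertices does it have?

30

Let x be the number of pentagons; then F = 20 + x.
Edge–face incidences: 2E = 3·20 + 5·x = 60 + 5x.
Every vertex has degree 4, so 4V = 2E.
Euler: V − E + F = 2 ⇒ (2E)/4 − E + (20 + x) = 2.
Multiply by 8: 2·(2E) − 4·(2E) + 8·(20 + x) = 16, i.e. 160 + 8x − 2·(60 + 5x) = 16.
Collecting terms: −2x + 40 = 16, so −2x = −24, so x = 12.
Then 2E = 60 + 5·12 = 120, so E = 60, V = 2E/4 = 30, F = 20 + 12 = 32.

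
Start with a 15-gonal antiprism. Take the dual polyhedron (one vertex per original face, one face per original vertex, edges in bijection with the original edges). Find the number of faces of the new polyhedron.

The base solid has V = 30, E = 60, F = 32.
The dual swaps V and F and preserves E: V′ = F = 32, E′ = E = 60, F′ = V = 30.

30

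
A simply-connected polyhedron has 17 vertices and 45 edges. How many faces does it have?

Here V − E + F = 2.
F = 2 − V + E = 2 − 17 + 45 = 30.

30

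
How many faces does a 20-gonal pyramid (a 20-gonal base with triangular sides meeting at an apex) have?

A pyramid on an n-gon base has one n-gon and n triangles: V = 20 + 1 = 21, E = 2·20 = 40, F = 20 + 1 = 21.

21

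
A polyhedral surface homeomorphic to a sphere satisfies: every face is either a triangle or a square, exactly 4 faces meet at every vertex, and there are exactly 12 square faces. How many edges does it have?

36

Let x be the number of triangles; then F = 12 + x.
Edge–face incidences: 2E = 4·12 + 3·x = 48 + 3x.
Every vertex has degree 4, so 4V = 2E.
Euler: V − E + F = 2 ⇒ (2E)/4 − E + (12 + x) = 2.
Multiply by 8: 2·(2E) − 4·(2E) + 8·(12 + x) = 16, i.e. 96 + 8x − 2·(48 + 3x) = 16.
Collecting terms: 2x = 16, so x = 8.
Then 2E = 48 + 3·8 = 72, so E = 36, V = 2E/4 = 18, F = 12 + 8 = 20.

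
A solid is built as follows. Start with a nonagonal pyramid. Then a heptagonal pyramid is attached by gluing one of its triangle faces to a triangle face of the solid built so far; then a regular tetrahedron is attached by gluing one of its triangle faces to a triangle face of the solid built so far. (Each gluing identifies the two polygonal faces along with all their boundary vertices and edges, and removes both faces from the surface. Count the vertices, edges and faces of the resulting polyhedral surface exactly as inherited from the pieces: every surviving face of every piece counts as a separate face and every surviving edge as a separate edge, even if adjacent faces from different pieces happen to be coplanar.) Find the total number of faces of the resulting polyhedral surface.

18

A nonagonal pyramid: V=10, E=18, F=10.
Attach a heptagonal pyramid (V=8, E=14, F=8) along a 3-gon: merge 3 vertices and 3 edges, delete both glued faces → V=15, E=29, F=16.
Attach a regular tetrahedron (V=4, E=6, F=4) along a 3-gon: merge 3 vertices and 3 edges, delete both glued faces → V=16, E=32, F=18.
Check: V − E + F = 16 − 32 + 18 = 2.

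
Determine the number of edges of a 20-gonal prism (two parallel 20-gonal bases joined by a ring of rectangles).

60

A prism on an n-gon has two n-gon bases and n rectangular sides: V = 2·20 = 40, E = 3·20 = 60, F = 20 + 2 = 22.
Check: V − E + F = 40 − 60 + 22 = 2.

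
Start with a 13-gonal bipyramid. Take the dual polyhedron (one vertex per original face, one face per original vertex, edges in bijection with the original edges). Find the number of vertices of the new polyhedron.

26

The base solid has V = 15, E = 39, F = 26.
The dual swaps V and F and preserves E: V′ = F = 26, E′ = E = 39, F′ = V = 15.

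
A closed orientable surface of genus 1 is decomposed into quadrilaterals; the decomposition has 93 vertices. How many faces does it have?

93

χ = 2 − 2·1 = 0, and every face is a square so 4F = 2E.
V − E + F = 0 with E = 4F/2 gives 93 − (4/2 − 1)·F = 0, so F = 93 and E = 186.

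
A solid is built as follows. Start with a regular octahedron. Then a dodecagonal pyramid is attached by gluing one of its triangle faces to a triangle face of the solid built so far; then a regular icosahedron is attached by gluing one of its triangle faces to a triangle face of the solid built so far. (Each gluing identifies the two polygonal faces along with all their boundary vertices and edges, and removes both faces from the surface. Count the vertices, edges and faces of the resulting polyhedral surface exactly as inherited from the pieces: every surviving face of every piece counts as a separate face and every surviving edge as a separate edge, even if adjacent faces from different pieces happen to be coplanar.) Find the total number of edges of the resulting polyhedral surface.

60

A regular octahedron: V=6, E=12, F=8.
Attach a dodecagonal pyramid (V=13, E=24, F=13) along a 3-gon: merge 3 vertices and 3 edges, delete both glued faces → V=16, E=33, F=19.
Attach a regular icosahedron (V=12, E=30, F=20) along a 3-gon: merge 3 vertices and 3 edges, delete both glued faces → V=25, E=60, F=37.
Check: V − E + F = 25 − 60 + 37 = 2.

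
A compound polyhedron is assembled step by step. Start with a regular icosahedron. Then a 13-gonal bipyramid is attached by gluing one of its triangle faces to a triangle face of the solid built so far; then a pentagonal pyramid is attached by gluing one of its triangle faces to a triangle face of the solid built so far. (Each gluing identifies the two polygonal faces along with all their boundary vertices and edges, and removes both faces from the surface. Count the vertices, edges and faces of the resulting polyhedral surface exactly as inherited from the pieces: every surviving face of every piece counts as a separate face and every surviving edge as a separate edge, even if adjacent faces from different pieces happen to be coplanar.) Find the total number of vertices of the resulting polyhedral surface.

A regular icosahedron: V=12, E=30, F=20.
Attach a 13-gonal bipyramid (V=15, E=39, F=26) along a 3-gon: merge 3 vertices and 3 edges, delete both glued faces → V=24, E=66, F=44.
Attach a pentagonal pyramid (V=6, E=10, F=6) along a 3-gon: merge 3 vertices and 3 edges, delete both glued faces → V=27, E=73, F=48.
Check: V − E + F = 27 − 73 + 48 = 2.

27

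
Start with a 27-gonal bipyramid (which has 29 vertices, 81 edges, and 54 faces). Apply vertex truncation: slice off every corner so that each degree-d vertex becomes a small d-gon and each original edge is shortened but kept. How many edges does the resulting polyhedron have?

243

Truncation replaces each original edge-end by a new vertex, so V′ = 2E = 162.
Each original edge survives, and each old vertex of degree d contributes d new edges; summing degrees gives Σd = 2E, so E′ = E + 2E = 3E = 243.
Each original face survives and each original vertex becomes one new face: F′ = F + V = 83.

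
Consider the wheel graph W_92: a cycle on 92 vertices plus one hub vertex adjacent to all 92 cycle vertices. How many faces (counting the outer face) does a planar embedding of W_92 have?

93

W_92 has V = 92 + 1 = 93 vertices and E = 2·92 = 184 edges.
By Euler's formula F = 2 − V + E = 2 − 93 + 184 = 93.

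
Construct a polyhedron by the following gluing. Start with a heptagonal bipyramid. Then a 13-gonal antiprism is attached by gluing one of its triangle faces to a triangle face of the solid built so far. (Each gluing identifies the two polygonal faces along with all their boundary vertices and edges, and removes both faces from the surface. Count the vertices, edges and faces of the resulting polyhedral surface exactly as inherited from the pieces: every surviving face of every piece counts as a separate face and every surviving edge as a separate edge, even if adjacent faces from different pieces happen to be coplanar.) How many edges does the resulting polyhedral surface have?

A heptagonal bipyramid: V=9, E=21, F=14.
Attach a 13-gonal antiprism (V=26, E=52, F=28) along a 3-gon: merge 3 vertices and 3 edges, delete both glued faces → V=32, E=70, F=40.
Check: V − E + F = 32 − 70 + 40 = 2.

70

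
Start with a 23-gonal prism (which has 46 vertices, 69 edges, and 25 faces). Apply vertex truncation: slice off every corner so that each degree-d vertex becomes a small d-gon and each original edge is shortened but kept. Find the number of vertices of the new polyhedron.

138

Truncation replaces each original edge-end by a new vertex, so V′ = 2E = 138.
Each original edge survives, and each old vertex of degree d contributes d new edges; summing degrees gives Σd = 2E, so E′ = E + 2E = 3E = 207.
Each original face survives and each original vertex becomes one new face: F′ = F + V = 71.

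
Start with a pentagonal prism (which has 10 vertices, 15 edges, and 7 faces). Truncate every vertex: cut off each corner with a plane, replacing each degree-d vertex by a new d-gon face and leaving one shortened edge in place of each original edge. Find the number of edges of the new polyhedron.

45

Truncation replaces each original edge-end by a new vertex, so V′ = 2E = 30.
Each original edge survives, and each old vertex of degree d contributes d new edges; summing degrees gives Σd = 2E, so E′ = E + 2E = 3E = 45.
Each original face survives and each original vertex becomes one new face: F′ = F + V = 17.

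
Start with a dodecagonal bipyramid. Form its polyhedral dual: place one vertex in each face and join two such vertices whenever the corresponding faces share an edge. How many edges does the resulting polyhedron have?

36

The base solid has V = 14, E = 36, F = 24.
The dual swaps V and F and preserves E: V′ = F = 24, E′ = E = 36, F′ = V = 14.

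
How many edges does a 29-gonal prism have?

A prism on an n-gon has two n-gon bases and n rectangular sides: V = 2·29 = 58, E = 3·29 = 87, F = 29 + 2 = 31.

87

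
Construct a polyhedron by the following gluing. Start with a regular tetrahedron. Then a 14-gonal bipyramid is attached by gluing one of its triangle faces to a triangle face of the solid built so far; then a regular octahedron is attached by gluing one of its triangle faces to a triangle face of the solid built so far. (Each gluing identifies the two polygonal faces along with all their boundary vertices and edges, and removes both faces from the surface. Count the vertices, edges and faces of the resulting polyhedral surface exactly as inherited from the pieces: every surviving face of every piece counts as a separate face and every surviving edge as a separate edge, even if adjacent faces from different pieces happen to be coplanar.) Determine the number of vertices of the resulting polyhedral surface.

A regular tetrahedron: V=4, E=6, F=4.
Attach a 14-gonal bipyramid (V=16, E=42, F=28) along a 3-gon: merge 3 vertices and 3 edges, delete both glued faces → V=17, E=45, F=30.
Attach a regular octahedron (V=6, E=12, F=8) along a 3-gon: merge 3 vertices and 3 edges, delete both glued faces → V=20, E=54, F=36.
Check: V − E + F = 20 − 54 + 36 = 2.

20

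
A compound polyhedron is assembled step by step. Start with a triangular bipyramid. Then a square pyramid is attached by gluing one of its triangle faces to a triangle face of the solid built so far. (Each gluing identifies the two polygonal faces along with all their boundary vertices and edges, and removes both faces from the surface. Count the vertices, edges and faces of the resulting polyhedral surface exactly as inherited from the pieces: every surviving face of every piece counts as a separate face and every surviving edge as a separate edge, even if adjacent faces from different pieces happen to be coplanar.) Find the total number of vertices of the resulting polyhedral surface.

A triangular bipyramid: V=5, E=9, F=6.
Attach a square pyramid (V=5, E=8, F=5) along a 3-gon: merge 3 vertices and 3 edges, delete both glued faces → V=7, E=14, F=9.
Check: V − E + F = 7 − 14 + 9 = 2.

7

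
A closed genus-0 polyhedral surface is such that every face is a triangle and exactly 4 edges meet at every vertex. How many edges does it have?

Each face has 3 edges and each edge borders two faces, so 2E = 3F.
Each vertex has degree 4, so 4V = 2E and hence V = 3F/4.
Euler: V − E + F = 2 ⇒ (3F/4) − (3F/2) + F = 2.
Multiply by 8: (6 − 12 + 8)F = 16, i.e. 2F = 16.
So F = 8, E = 3·8/2 = 12, V = 3·8/4 = 6.

12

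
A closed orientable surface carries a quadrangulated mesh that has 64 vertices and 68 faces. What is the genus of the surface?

Every face is a square, so 2E = 4·68 = 272, giving E = 136.
χ = V − E + F = 64 − 136 + 68 = -4.
For a closed orientable surface χ = 2 − 2g, so g = (2 − (-4))/2 = 3.

3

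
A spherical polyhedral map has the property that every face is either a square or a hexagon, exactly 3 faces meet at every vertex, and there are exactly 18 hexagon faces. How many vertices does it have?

44

Let x be the number of squares; then F = 18 + x.
Edge–face incidences: 2E = 6·18 + 4·x = 108 + 4x.
Every vertex has degree 3, so 3V = 2E.
Euler: V − E + F = 2 ⇒ (2E)/3 − E + (18 + x) = 2.
Multiply by 6: 2·(2E) − 3·(2E) + 6·(18 + x) = 12, i.e. 108 + 6x − (108 + 4x) = 12.
Collecting terms: 2x = 12, so x = 6.
Then 2E = 108 + 4·6 = 132, so E = 66, V = 2E/3 = 44, F = 18 + 6 = 24.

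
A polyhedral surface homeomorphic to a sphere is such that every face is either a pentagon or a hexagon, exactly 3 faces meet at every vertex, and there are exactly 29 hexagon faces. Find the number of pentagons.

12

Let x be the number of pentagons; then F = 29 + x.
Edge–face incidences: 2E = 6·29 + 5·x = 174 + 5x.
Every vertex has degree 3, so 3V = 2E.
Euler: V − E + F = 2 ⇒ (2E)/3 − E + (29 + x) = 2.
Multiply by 6: 2·(2E) − 3·(2E) + 6·(29 + x) = 12, i.e. 174 + 6x − (174 + 5x) = 12.
Collecting terms: x = 12.
Then 2E = 174 + 5·12 = 234, so E = 117, V = 2E/3 = 78, F = 29 + 12 = 41.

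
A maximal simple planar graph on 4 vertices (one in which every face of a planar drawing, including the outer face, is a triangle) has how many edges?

In a plane triangulation 3F = 2E and V − E + F = 2, so E = 3V − 6 = 3·4 − 6 = 6.

6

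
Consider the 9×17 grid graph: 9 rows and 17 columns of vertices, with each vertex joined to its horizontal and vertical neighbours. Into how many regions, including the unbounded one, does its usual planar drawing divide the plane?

The grid has V = 9·17 = 153 vertices and E = 9·16 + 17·8 = 280 edges.
F = 2 − V + E = 2 − 153 + 280 = 129.

129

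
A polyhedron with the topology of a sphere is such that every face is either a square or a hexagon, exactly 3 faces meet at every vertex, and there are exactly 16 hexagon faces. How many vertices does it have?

Let x be the number of squares; then F = 16 + x.
Edge–face incidences: 2E = 6·16 + 4·x = 96 + 4x.
Every vertex has degree 3, so 3V = 2E.
Euler: V − E + F = 2 ⇒ (2E)/3 − E + (16 + x) = 2.
Multiply by 6: 2·(2E) − 3·(2E) + 6·(16 + x) = 12, i.e. 96 + 6x − (96 + 4x) = 12.
Collecting terms: 2x = 12, so x = 6.
Then 2E = 96 + 4·6 = 120, so E = 60, V = 2E/3 = 40, F = 16 + 6 = 22.

40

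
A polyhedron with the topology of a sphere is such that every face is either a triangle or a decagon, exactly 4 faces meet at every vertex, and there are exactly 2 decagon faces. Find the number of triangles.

20

Let x be the number of triangles; then F = 2 + x.
Edge–face incidences: 2E = 10·2 + 3·x = 20 + 3x.
Every vertex has degree 4, so 4V = 2E.
Euler: V − E + F = 2 ⇒ (2E)/4 − E + (2 + x) = 2.
Multiply by 8: 2·(2E) − 4·(2E) + 8·(2 + x) = 16, i.e. 16 + 8x − 2·(20 + 3x) = 16.
Collecting terms: 2x − 24 = 16, so 2x = 40, so x = 20.
Then 2E = 20 + 3·20 = 80, so E = 40, V = 2E/4 = 20, F = 2 + 20 = 22.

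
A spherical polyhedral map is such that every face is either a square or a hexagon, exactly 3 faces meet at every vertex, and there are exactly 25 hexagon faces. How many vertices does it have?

58

Let x be the number of squares; then F = 25 + x.
Edge–face incidences: 2E = 6·25 + 4·x = 150 + 4x.
Every vertex has degree 3, so 3V = 2E.
Euler: V − E + F = 2 ⇒ (2E)/3 − E + (25 + x) = 2.
Multiply by 6: 2·(2E) − 3·(2E) + 6·(25 + x) = 12, i.e. 150 + 6x − (150 + 4x) = 12.
Collecting terms: 2x = 12, so x = 6.
Then 2E = 150 + 4·6 = 174, so E = 87, V = 2E/3 = 58, F = 25 + 6 = 31.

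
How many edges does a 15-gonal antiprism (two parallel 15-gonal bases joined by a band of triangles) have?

An antiprism on an n-gon has two n-gon caps and 2n triangles: V = 2·15 = 30, E = 4·15 = 60, F = 2·15 + 2 = 32.
Check: V − E + F = 30 − 60 + 32 = 2.

60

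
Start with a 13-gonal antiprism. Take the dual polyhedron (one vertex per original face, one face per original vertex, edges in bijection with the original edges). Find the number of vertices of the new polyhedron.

The base solid has V = 26, E = 52, F = 28.
The dual swaps V and F and preserves E: V′ = F = 28, E′ = E = 52, F′ = V = 26.

28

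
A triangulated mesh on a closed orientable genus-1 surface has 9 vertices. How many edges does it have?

χ = 2 − 2·1 = 0, and every face is a triangle so 3F = 2E.
V − E + F = 0 with E = 3F/2 gives 9 − (3/2 − 1)·F = 0, so F = 18 and E = 27.

27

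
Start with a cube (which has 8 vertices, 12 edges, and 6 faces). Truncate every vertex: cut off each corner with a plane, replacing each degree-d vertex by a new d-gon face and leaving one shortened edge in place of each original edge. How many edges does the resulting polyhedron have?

36

Truncation replaces each original edge-end by a new vertex, so V′ = 2E = 24.
Each original edge survives, and each old vertex of degree d contributes d new edges; summing degrees gives Σd = 2E, so E′ = E + 2E = 3E = 36.
Each original face survives and each original vertex becomes one new face: F′ = F + V = 14.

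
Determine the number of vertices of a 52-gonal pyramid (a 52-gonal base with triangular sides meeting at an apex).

53

A pyramid on an n-gon base has one n-gon and n triangles: V = 52 + 1 = 53, E = 2·52 = 104, F = 52 + 1 = 53.
Check: V − E + F = 53 − 104 + 53 = 2.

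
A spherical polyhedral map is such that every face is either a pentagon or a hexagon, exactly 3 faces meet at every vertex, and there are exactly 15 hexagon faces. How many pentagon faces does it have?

12

Let x be the number of pentagons; then F = 15 + x.
Edge–face incidences: 2E = 6·15 + 5·x = 90 + 5x.
Every vertex has degree 3, so 3V = 2E.
Euler: V − E + F = 2 ⇒ (2E)/3 − E + (15 + x) = 2.
Multiply by 6: 2·(2E) − 3·(2E) + 6·(15 + x) = 12, i.e. 90 + 6x − (90 + 5x) = 12.
Collecting terms: x = 12.
Then 2E = 90 + 5·12 = 150, so E = 75, V = 2E/3 = 50, F = 15 + 12 = 27.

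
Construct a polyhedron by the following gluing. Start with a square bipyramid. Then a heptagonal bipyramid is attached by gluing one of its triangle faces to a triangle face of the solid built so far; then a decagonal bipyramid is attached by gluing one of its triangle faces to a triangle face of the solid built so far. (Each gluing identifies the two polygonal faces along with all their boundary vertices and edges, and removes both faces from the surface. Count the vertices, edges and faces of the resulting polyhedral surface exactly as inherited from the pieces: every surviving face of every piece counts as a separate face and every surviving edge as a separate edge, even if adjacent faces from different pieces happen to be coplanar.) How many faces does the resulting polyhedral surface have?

38

A square bipyramid: V=6, E=12, F=8.
Attach a heptagonal bipyramid (V=9, E=21, F=14) along a 3-gon: merge 3 vertices and 3 edges, delete both glued faces → V=12, E=30, F=20.
Attach a decagonal bipyramid (V=12, E=30, F=20) along a 3-gon: merge 3 vertices and 3 edges, delete both glued faces → V=21, E=57, F=38.
Check: V − E + F = 21 − 57 + 38 = 2.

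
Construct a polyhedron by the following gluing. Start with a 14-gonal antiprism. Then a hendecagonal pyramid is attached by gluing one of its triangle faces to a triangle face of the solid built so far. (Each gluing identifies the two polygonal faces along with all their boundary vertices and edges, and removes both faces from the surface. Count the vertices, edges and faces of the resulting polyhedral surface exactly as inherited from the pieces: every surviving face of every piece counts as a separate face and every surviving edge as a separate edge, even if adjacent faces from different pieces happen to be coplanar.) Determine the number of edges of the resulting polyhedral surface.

A 14-gonal antiprism: V=28, E=56, F=30.
Attach a hendecagonal pyramid (V=12, E=22, F=12) along a 3-gon: merge 3 vertices and 3 edges, delete both glued faces → V=37, E=75, F=40.
Check: V − E + F = 37 − 75 + 40 = 2.

75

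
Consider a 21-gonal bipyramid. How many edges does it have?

A bipyramid over an n-gon has 2n triangular faces and n + 2 vertices: V = 21 + 2 = 23, E = 3·21 = 63, F = 2·21 = 42.
Check: V − E + F = 23 − 63 + 42 = 2.

63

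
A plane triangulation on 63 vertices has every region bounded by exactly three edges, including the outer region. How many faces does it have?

122

In a plane triangulation 3F = 2E and V − E + F = 2, so F = 2V − 4 = 2·63 − 4 = 122.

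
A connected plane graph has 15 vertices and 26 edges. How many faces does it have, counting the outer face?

Euler's formula for a connected plane graph: V − E + F = 2, so F = 2 − 15 + 26 = 13.

13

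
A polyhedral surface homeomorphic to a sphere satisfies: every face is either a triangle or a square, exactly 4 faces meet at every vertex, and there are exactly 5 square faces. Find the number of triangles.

Let x be the number of triangles; then F = 5 + x.
Edge–face incidences: 2E = 4·5 + 3·x = 20 + 3x.
Every vertex has degree 4, so 4V = 2E.
Euler: V − E + F = 2 ⇒ (2E)/4 − E + (5 + x) = 2.
Multiply by 8: 2·(2E) − 4·(2E) + 8·(5 + x) = 16, i.e. 40 + 8x − 2·(20 + 3x) = 16.
Collecting terms: 2x = 16, so x = 8.
Then 2E = 20 + 3·8 = 44, so E = 22, V = 2E/4 = 11, F = 5 + 8 = 13.

8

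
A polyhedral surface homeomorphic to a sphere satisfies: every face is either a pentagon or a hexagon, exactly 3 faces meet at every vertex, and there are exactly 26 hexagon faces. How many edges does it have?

Let x be the number of pentagons; then F = 26 + x.
Edge–face incidences: 2E = 6·26 + 5·x = 156 + 5x.
Every vertex has degree 3, so 3V = 2E.
Euler: V − E + F = 2 ⇒ (2E)/3 − E + (26 + x) = 2.
Multiply by 6: 2·(2E) − 3·(2E) + 6·(26 + x) = 12, i.e. 156 + 6x − (156 + 5x) = 12.
Collecting terms: x = 12.
Then 2E = 156 + 5·12 = 216, so E = 108, V = 2E/3 = 72, F = 26 + 12 = 38.

108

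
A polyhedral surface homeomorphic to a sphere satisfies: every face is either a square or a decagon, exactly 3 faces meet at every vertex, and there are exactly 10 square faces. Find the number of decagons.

Let x be the number of decagons; then F = 10 + x.
Edge–face incidences: 2E = 4·10 + 10·x = 40 + 10x.
Every vertex has degree 3, so 3V = 2E.
Euler: V − E + F = 2 ⇒ (2E)/3 − E + (10 + x) = 2.
Multiply by 6: 2·(2E) − 3·(2E) + 6·(10 + x) = 12, i.e. 60 + 6x − (40 + 10x) = 12.
Collecting terms: −4x + 20 = 12, so −4x = −8, so x = 2.
Then 2E = 40 + 10·2 = 60, so E = 30, V = 2E/3 = 20, F = 10 + 2 = 12.

2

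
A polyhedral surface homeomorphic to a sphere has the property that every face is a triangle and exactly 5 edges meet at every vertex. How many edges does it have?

30

Each face has 3 edges and each edge borders two faces, so 2E = 3F.
Each vertex has degree 5, so 5V = 2E and hence V = 3F/5.
Euler: V − E + F = 2 ⇒ (3F/5) − (3F/2) + F = 2.
Multiply by 10: (6 − 15 + 10)F = 20, i.e. 1F = 20.
So F = 20, E = 3·20/2 = 30, V = 3·20/5 = 12.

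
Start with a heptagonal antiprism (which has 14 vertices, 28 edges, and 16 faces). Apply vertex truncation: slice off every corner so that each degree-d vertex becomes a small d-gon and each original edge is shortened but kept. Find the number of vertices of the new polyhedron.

56

Truncation replaces each original edge-end by a new vertex, so V′ = 2E = 56.
Each original edge survives, and each old vertex of degree d contributes d new edges; summing degrees gives Σd = 2E, so E′ = E + 2E = 3E = 84.
Each original face survives and each original vertex becomes one new face: F′ = F + V = 30.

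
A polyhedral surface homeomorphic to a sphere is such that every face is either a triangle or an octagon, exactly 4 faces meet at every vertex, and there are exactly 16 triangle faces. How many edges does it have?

32

Let x be the number of octagons; then F = 16 + x.
Edge–face incidences: 2E = 3·16 + 8·x = 48 + 8x.
Every vertex has degree 4, so 4V = 2E.
Euler: V − E + F = 2 ⇒ (2E)/4 − E + (16 + x) = 2.
Multiply by 8: 2·(2E) − 4·(2E) + 8·(16 + x) = 16, i.e. 128 + 8x − 2·(48 + 8x) = 16.
Collecting terms: −8x + 32 = 16, so −8x = −16, so x = 2.
Then 2E = 48 + 8·2 = 64, so E = 32, V = 2E/4 = 16, F = 16 + 2 = 18.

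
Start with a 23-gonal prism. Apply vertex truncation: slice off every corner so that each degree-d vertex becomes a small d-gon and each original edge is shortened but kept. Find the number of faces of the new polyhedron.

The base solid has V = 46, E = 69, F = 25.
Truncation replaces each original edge-end by a new vertex, so V′ = 2E = 138.
Each original edge survives, and each old vertex of degree d contributes d new edges; summing degrees gives Σd = 2E, so E′ = E + 2E = 3E = 207.
Each original face survives and each original vertex becomes one new face: F′ = F + V = 71.

71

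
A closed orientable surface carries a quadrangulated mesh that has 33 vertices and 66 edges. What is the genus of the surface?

1

Every face is a square and each edge borders two faces, so 4F = 2·66, giving F = 33.
χ = V − E + F = 33 − 66 + 33 = 0.
For a closed orientable surface χ = 2 − 2g, so g = (2 − (0))/2 = 1.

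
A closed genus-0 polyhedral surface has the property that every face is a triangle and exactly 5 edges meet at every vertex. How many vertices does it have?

Each face has 3 edges and each edge borders two faces, so 2E = 3F.
Each vertex has degree 5, so 5V = 2E and hence V = 3F/5.
Euler: V − E + F = 2 ⇒ (3F/5) − (3F/2) + F = 2.
Multiply by 10: (6 − 15 + 10)F = 20, i.e. 1F = 20.
So F = 20, E = 3·20/2 = 30, V = 3·20/5 = 12.

12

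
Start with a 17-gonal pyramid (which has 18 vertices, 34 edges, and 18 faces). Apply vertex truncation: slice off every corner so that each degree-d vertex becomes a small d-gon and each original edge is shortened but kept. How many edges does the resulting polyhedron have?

102

Truncation replaces each original edge-end by a new vertex, so V′ = 2E = 68.
Each original edge survives, and each old vertex of degree d contributes d new edges; summing degrees gives Σd = 2E, so E′ = E + 2E = 3E = 102.
Each original face survives and each original vertex becomes one new face: F′ = F + V = 36.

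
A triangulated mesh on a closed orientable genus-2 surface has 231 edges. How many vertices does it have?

75

χ = 2 − 2·2 = -2, and every face is a triangle so 3F = 2E.
F = 2E/3 = 154. Then V = -2 + E − F = -2 + 231 − 154 = 75.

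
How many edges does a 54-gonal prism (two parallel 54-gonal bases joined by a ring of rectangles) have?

162

A prism on an n-gon has two n-gon bases and n rectangular sides: V = 2·54 = 108, E = 3·54 = 162, F = 54 + 2 = 56.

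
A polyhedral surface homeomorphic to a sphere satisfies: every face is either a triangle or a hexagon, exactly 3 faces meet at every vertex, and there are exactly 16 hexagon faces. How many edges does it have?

Let x be the number of triangles; then F = 16 + x.
Edge–face incidences: 2E = 6·16 + 3·x = 96 + 3x.
Every vertex has degree 3, so 3V = 2E.
Euler: V − E + F = 2 ⇒ (2E)/3 − E + (16 + x) = 2.
Multiply by 6: 2·(2E) − 3·(2E) + 6·(16 + x) = 12, i.e. 96 + 6x − (96 + 3x) = 12.
Collecting terms: 3x = 12, so x = 4.
Then 2E = 96 + 3·4 = 108, so E = 54, V = 2E/3 = 36, F = 16 + 4 = 20.

54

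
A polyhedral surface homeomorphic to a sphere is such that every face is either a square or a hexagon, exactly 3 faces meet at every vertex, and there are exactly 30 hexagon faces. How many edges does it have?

102

Let x be the number of squares; then F = 30 + x.
Edge–face incidences: 2E = 6·30 + 4·x = 180 + 4x.
Every vertex has degree 3, so 3V = 2E.
Euler: V − E + F = 2 ⇒ (2E)/3 − E + (30 + x) = 2.
Multiply by 6: 2·(2E) − 3·(2E) + 6·(30 + x) = 12, i.e. 180 + 6x − (180 + 4x) = 12.
Collecting terms: 2x = 12, so x = 6.
Then 2E = 180 + 4·6 = 204, so E = 102, V = 2E/3 = 68, F = 30 + 6 = 36.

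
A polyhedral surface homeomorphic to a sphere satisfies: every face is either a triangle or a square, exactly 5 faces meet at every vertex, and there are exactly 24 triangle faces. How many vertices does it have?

Let x be the number of squares; then F = 24 + x.
Edge–face incidences: 2E = 3·24 + 4·x = 72 + 4x.
Every vertex has degree 5, so 5V = 2E.
Euler: V − E + F = 2 ⇒ (2E)/5 − E + (24 + x) = 2.
Multiply by 10: 2·(2E) − 5·(2E) + 10·(24 + x) = 20, i.e. 240 + 10x − 3·(72 + 4x) = 20.
Collecting terms: −2x + 24 = 20, so −2x = −4, so x = 2.
Then 2E = 72 + 4·2 = 80, so E = 40, V = 2E/5 = 16, F = 24 + 2 = 26.

16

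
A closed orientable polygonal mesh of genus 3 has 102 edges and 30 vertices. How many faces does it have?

68

For a closed orientable surface of genus 3, χ = 2 − 2·3 = -4.
F = -4 − V + E = -4 − 30 + 102 = 68.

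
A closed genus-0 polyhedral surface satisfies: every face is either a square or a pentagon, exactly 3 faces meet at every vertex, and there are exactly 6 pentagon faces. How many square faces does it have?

Let x be the number of squares; then F = 6 + x.
Edge–face incidences: 2E = 5·6 + 4·x = 30 + 4x.
Every vertex has degree 3, so 3V = 2E.
Euler: V − E + F = 2 ⇒ (2E)/3 − E + (6 + x) = 2.
Multiply by 6: 2·(2E) − 3·(2E) + 6·(6 + x) = 12, i.e. 36 + 6x − (30 + 4x) = 12.
Collecting terms: 2x + 6 = 12, so 2x = 6, so x = 3.
Then 2E = 30 + 4·3 = 42, so E = 21, V = 2E/3 = 14, F = 6 + 3 = 9.

3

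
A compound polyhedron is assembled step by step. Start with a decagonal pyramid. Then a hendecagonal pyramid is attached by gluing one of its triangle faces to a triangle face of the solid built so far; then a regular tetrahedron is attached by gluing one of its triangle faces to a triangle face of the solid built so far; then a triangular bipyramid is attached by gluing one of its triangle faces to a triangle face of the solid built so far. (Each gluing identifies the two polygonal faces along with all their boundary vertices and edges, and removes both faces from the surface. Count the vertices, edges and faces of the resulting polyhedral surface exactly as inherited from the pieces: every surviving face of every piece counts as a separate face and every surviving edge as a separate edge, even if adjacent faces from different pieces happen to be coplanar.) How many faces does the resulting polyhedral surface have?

A decagonal pyramid: V=11, E=20, F=11.
Attach a hendecagonal pyramid (V=12, E=22, F=12) along a 3-gon: merge 3 vertices and 3 edges, delete both glued faces → V=20, E=39, F=21.
Attach a regular tetrahedron (V=4, E=6, F=4) along a 3-gon: merge 3 vertices and 3 edges, delete both glued faces → V=21, E=42, F=23.
Attach a triangular bipyramid (V=5, E=9, F=6) along a 3-gon: merge 3 vertices and 3 edges, delete both glued faces → V=23, E=48, F=27.
Check: V − E + F = 23 − 48 + 27 = 2.

27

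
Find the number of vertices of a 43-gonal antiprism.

An antiprism on an n-gon has two n-gon caps and 2n triangles: V = 2·43 = 86, E = 4·43 = 172, F = 2·43 + 2 = 88.

86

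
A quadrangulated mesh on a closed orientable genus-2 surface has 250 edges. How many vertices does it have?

123

χ = 2 − 2·2 = -2, and every face is a square so 4F = 2E.
F = 2E/4 = 125. Then V = -2 + E − F = -2 + 250 − 125 = 123.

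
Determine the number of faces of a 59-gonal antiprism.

120

An antiprism on an n-gon has two n-gon caps and 2n triangles: V = 2·59 = 118, E = 4·59 = 236, F = 2·59 + 2 = 120.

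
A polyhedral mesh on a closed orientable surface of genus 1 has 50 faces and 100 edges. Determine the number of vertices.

For a closed orientable surface of genus 1, χ = 2 − 2·1 = 0.
V = 0 + E − F = 0 + 100 − 50 = 50.

50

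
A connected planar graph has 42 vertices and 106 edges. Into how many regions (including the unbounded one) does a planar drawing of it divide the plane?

Euler's formula for a connected plane graph: V − E + F = 2, so F = 2 − 42 + 106 = 66.

66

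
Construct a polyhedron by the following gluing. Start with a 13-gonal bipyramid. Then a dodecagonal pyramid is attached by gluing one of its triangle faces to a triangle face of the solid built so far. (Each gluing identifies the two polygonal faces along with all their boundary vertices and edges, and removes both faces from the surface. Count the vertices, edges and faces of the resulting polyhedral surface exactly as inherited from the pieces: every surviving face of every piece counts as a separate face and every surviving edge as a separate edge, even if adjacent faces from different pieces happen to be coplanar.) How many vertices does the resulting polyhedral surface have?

25

A 13-gonal bipyramid: V=15, E=39, F=26.
Attach a dodecagonal pyramid (V=13, E=24, F=13) along a 3-gon: merge 3 vertices and 3 edges, delete both glued faces → V=25, E=60, F=37.
Check: V − E + F = 25 − 60 + 37 = 2.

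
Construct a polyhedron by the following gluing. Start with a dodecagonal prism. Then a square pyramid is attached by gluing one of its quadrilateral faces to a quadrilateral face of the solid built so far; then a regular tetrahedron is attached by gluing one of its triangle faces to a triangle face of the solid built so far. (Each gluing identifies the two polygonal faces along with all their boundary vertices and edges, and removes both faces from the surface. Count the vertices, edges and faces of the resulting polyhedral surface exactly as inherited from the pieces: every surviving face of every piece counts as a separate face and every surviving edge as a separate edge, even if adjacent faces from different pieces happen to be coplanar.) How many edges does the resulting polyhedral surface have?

43

A dodecagonal prism: V=24, E=36, F=14.
Attach a square pyramid (V=5, E=8, F=5) along a 4-gon: merge 4 vertices and 4 edges, delete both glued faces → V=25, E=40, F=17.
Attach a regular tetrahedron (V=4, E=6, F=4) along a 3-gon: merge 3 vertices and 3 edges, delete both glued faces → V=26, E=43, F=19.
Check: V − E + F = 26 − 43 + 19 = 2.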